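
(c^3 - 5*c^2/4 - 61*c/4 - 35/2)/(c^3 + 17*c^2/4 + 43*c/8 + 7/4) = 2*(c - 5)/(2*c + 1)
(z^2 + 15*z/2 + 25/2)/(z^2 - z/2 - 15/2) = (z + 5)/(z - 3)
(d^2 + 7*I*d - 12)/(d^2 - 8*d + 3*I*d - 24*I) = (d + 4*I)/(d - 8)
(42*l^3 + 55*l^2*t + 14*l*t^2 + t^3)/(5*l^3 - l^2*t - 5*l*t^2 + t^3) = (42*l^2 + 13*l*t + t^2)/(5*l^2 - 6*l*t + t^2)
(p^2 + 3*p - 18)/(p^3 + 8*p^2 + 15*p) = (p^2 + 3*p - 18)/(p*(p^2 + 8*p + 15))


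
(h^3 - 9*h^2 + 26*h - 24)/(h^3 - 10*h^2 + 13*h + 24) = (h^2 - 6*h + 8)/(h^2 - 7*h - 8)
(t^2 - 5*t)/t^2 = (t - 5)/t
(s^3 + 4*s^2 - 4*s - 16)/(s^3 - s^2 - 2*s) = (s^2 + 6*s + 8)/(s*(s + 1))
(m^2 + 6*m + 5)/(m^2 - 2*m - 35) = (m + 1)/(m - 7)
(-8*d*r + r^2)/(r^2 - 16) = r*(-8*d + r)/(r^2 - 16)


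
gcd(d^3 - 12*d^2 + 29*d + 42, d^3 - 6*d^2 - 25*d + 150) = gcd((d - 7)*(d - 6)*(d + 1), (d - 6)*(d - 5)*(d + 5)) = d - 6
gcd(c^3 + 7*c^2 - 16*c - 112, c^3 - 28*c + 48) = c - 4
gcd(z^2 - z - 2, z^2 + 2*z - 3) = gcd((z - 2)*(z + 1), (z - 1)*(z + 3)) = 1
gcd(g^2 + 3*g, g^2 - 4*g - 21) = g + 3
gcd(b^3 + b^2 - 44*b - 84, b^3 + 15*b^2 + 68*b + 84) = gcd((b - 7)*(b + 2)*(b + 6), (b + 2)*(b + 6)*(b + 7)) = b^2 + 8*b + 12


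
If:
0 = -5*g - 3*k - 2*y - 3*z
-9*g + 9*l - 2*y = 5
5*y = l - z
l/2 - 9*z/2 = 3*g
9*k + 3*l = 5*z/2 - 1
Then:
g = 1073/5781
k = -161/423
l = 1498/1927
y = 314/1927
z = -72/1927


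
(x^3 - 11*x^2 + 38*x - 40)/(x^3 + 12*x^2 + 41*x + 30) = (x^3 - 11*x^2 + 38*x - 40)/(x^3 + 12*x^2 + 41*x + 30)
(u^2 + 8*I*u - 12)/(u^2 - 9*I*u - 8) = (-u^2 - 8*I*u + 12)/(-u^2 + 9*I*u + 8)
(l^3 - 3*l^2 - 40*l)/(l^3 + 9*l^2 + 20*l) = (l - 8)/(l + 4)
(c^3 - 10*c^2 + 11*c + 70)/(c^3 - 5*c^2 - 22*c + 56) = (c^2 - 3*c - 10)/(c^2 + 2*c - 8)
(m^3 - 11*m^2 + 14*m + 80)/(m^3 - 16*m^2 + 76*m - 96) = (m^2 - 3*m - 10)/(m^2 - 8*m + 12)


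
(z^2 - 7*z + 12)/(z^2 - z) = (z^2 - 7*z + 12)/(z*(z - 1))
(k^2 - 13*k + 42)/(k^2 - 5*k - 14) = (k - 6)/(k + 2)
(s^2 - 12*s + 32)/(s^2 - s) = (s^2 - 12*s + 32)/(s*(s - 1))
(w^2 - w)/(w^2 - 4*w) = (w - 1)/(w - 4)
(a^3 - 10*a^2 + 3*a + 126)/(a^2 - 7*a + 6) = (a^2 - 4*a - 21)/(a - 1)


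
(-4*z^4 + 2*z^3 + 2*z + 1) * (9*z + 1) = -36*z^5 + 14*z^4 + 2*z^3 + 18*z^2 + 11*z + 1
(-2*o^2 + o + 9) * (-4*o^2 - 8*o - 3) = 8*o^4 + 12*o^3 - 38*o^2 - 75*o - 27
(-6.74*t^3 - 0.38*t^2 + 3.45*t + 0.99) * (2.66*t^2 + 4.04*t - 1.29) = -17.9284*t^5 - 28.2404*t^4 + 16.3364*t^3 + 17.0616*t^2 - 0.450900000000001*t - 1.2771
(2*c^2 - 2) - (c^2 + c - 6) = c^2 - c + 4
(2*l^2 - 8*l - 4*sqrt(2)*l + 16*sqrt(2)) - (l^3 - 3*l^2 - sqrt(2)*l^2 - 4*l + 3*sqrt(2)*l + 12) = -l^3 + sqrt(2)*l^2 + 5*l^2 - 7*sqrt(2)*l - 4*l - 12 + 16*sqrt(2)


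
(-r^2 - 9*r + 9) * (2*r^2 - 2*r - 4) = -2*r^4 - 16*r^3 + 40*r^2 + 18*r - 36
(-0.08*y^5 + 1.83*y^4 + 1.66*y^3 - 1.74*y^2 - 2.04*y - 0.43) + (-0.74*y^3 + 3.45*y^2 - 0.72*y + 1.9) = -0.08*y^5 + 1.83*y^4 + 0.92*y^3 + 1.71*y^2 - 2.76*y + 1.47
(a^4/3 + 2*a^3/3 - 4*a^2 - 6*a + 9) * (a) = a^5/3 + 2*a^4/3 - 4*a^3 - 6*a^2 + 9*a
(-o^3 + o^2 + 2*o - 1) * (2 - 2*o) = 2*o^4 - 4*o^3 - 2*o^2 + 6*o - 2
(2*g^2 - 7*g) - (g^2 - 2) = g^2 - 7*g + 2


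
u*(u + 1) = u^2 + u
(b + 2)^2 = b^2 + 4*b + 4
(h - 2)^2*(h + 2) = h^3 - 2*h^2 - 4*h + 8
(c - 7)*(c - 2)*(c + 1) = c^3 - 8*c^2 + 5*c + 14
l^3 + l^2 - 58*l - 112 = (l - 8)*(l + 2)*(l + 7)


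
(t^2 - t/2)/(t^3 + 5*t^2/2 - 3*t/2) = 1/(t + 3)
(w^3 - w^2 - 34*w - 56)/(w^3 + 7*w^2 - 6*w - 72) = (w^2 - 5*w - 14)/(w^2 + 3*w - 18)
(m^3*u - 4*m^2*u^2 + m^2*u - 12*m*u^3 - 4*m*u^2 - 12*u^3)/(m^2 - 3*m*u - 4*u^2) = u*(-m^3 + 4*m^2*u - m^2 + 12*m*u^2 + 4*m*u + 12*u^2)/(-m^2 + 3*m*u + 4*u^2)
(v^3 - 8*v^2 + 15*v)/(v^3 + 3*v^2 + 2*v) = (v^2 - 8*v + 15)/(v^2 + 3*v + 2)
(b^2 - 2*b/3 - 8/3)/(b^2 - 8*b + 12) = (b + 4/3)/(b - 6)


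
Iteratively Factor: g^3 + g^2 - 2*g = (g)*(g^2 + g - 2) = g*(g + 2)*(g - 1)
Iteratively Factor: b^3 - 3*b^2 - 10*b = (b + 2)*(b^2 - 5*b) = (b - 5)*(b + 2)*(b)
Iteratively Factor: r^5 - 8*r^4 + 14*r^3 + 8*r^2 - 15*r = (r - 5)*(r^4 - 3*r^3 - r^2 + 3*r) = (r - 5)*(r - 1)*(r^3 - 2*r^2 - 3*r) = (r - 5)*(r - 1)*(r + 1)*(r^2 - 3*r) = r*(r - 5)*(r - 1)*(r + 1)*(r - 3)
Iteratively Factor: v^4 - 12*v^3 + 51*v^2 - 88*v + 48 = (v - 1)*(v^3 - 11*v^2 + 40*v - 48) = (v - 4)*(v - 1)*(v^2 - 7*v + 12) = (v - 4)*(v - 3)*(v - 1)*(v - 4)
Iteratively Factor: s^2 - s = (s)*(s - 1)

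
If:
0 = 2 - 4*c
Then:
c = 1/2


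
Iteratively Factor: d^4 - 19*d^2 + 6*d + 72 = (d - 3)*(d^3 + 3*d^2 - 10*d - 24) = (d - 3)*(d + 4)*(d^2 - d - 6) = (d - 3)*(d + 2)*(d + 4)*(d - 3)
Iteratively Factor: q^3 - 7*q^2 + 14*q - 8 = (q - 1)*(q^2 - 6*q + 8) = (q - 2)*(q - 1)*(q - 4)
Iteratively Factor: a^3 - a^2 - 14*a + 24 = (a - 2)*(a^2 + a - 12) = (a - 3)*(a - 2)*(a + 4)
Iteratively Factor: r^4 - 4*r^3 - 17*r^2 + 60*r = (r - 5)*(r^3 + r^2 - 12*r) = r*(r - 5)*(r^2 + r - 12) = r*(r - 5)*(r - 3)*(r + 4)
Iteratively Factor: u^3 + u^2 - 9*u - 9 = (u + 3)*(u^2 - 2*u - 3) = (u - 3)*(u + 3)*(u + 1)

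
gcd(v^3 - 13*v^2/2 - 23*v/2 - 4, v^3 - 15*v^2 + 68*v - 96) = v - 8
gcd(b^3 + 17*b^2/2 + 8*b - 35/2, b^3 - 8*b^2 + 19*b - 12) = b - 1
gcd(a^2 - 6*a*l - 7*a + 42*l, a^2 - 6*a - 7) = a - 7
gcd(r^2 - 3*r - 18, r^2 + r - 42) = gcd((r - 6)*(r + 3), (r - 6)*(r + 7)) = r - 6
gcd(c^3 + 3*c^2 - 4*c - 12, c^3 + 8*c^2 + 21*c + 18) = c^2 + 5*c + 6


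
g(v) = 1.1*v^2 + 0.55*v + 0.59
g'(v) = 2.2*v + 0.55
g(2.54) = 9.08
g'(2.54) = 6.14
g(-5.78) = 34.16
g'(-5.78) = -12.17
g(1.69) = 4.66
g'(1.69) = 4.27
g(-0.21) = 0.52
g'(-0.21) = 0.09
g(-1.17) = 1.45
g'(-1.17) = -2.02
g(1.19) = 2.80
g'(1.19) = 3.17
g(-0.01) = 0.58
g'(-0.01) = 0.53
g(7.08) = 59.62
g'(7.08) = 16.13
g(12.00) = 165.59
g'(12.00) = 26.95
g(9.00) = 94.64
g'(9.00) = 20.35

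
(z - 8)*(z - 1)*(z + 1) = z^3 - 8*z^2 - z + 8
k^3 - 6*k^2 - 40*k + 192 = (k - 8)*(k - 4)*(k + 6)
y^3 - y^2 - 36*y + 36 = (y - 6)*(y - 1)*(y + 6)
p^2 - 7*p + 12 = (p - 4)*(p - 3)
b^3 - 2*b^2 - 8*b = b*(b - 4)*(b + 2)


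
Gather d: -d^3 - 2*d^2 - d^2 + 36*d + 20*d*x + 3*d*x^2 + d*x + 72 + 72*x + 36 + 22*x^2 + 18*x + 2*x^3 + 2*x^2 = -d^3 - 3*d^2 + d*(3*x^2 + 21*x + 36) + 2*x^3 + 24*x^2 + 90*x + 108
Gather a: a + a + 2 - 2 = 2*a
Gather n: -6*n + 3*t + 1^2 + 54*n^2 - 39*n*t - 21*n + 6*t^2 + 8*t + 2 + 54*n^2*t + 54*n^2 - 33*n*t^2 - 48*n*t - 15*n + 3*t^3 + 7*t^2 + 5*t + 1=n^2*(54*t + 108) + n*(-33*t^2 - 87*t - 42) + 3*t^3 + 13*t^2 + 16*t + 4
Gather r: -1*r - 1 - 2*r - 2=-3*r - 3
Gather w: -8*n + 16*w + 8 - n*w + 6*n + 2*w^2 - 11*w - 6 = -2*n + 2*w^2 + w*(5 - n) + 2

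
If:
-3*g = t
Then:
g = -t/3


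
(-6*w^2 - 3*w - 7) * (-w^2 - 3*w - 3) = 6*w^4 + 21*w^3 + 34*w^2 + 30*w + 21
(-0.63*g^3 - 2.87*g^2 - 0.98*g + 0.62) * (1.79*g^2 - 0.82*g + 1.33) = -1.1277*g^5 - 4.6207*g^4 - 0.2387*g^3 - 1.9037*g^2 - 1.8118*g + 0.8246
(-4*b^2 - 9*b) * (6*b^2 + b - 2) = -24*b^4 - 58*b^3 - b^2 + 18*b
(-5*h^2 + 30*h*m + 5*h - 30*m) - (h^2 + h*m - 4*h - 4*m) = -6*h^2 + 29*h*m + 9*h - 26*m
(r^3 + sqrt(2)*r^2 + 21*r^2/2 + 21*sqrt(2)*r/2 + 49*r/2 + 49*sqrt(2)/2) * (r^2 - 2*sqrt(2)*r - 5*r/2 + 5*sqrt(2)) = r^5 - sqrt(2)*r^4 + 8*r^4 - 8*sqrt(2)*r^3 - 23*r^3/4 - 373*r^2/4 + 7*sqrt(2)*r^2/4 + 7*r + 245*sqrt(2)*r/4 + 245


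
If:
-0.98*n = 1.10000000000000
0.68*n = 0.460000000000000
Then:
No Solution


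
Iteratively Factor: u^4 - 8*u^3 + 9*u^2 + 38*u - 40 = (u + 2)*(u^3 - 10*u^2 + 29*u - 20) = (u - 1)*(u + 2)*(u^2 - 9*u + 20) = (u - 5)*(u - 1)*(u + 2)*(u - 4)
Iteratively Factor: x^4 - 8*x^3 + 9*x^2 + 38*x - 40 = (x - 1)*(x^3 - 7*x^2 + 2*x + 40) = (x - 5)*(x - 1)*(x^2 - 2*x - 8) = (x - 5)*(x - 1)*(x + 2)*(x - 4)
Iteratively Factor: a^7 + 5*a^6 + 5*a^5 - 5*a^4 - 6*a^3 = (a)*(a^6 + 5*a^5 + 5*a^4 - 5*a^3 - 6*a^2) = a^2*(a^5 + 5*a^4 + 5*a^3 - 5*a^2 - 6*a) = a^2*(a - 1)*(a^4 + 6*a^3 + 11*a^2 + 6*a) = a^2*(a - 1)*(a + 3)*(a^3 + 3*a^2 + 2*a) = a^2*(a - 1)*(a + 2)*(a + 3)*(a^2 + a) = a^2*(a - 1)*(a + 1)*(a + 2)*(a + 3)*(a)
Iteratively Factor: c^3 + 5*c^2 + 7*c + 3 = (c + 3)*(c^2 + 2*c + 1) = (c + 1)*(c + 3)*(c + 1)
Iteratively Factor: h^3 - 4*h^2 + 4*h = (h - 2)*(h^2 - 2*h) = h*(h - 2)*(h - 2)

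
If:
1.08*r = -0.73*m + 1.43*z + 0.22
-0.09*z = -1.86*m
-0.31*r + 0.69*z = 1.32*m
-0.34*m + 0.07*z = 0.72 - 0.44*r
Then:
No Solution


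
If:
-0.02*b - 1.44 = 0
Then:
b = -72.00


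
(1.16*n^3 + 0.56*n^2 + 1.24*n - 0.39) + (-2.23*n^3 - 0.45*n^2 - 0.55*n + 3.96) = -1.07*n^3 + 0.11*n^2 + 0.69*n + 3.57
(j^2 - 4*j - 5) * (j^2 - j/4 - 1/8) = j^4 - 17*j^3/4 - 33*j^2/8 + 7*j/4 + 5/8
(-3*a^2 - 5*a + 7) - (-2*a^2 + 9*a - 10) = -a^2 - 14*a + 17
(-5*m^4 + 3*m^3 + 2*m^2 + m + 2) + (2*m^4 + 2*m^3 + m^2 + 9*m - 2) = -3*m^4 + 5*m^3 + 3*m^2 + 10*m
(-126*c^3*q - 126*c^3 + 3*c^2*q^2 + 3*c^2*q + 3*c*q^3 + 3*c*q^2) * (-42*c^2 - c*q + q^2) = 5292*c^5*q + 5292*c^5 - 255*c^3*q^3 - 255*c^3*q^2 + 3*c*q^5 + 3*c*q^4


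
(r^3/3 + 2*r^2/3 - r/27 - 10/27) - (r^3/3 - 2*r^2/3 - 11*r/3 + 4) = 4*r^2/3 + 98*r/27 - 118/27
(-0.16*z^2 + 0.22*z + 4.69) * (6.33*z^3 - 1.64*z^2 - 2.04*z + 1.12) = -1.0128*z^5 + 1.655*z^4 + 29.6533*z^3 - 8.3196*z^2 - 9.3212*z + 5.2528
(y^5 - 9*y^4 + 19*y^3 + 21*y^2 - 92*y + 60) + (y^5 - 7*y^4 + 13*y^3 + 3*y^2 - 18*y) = 2*y^5 - 16*y^4 + 32*y^3 + 24*y^2 - 110*y + 60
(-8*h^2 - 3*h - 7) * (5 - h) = 8*h^3 - 37*h^2 - 8*h - 35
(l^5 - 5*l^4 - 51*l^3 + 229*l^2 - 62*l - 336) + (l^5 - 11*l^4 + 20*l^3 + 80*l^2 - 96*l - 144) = 2*l^5 - 16*l^4 - 31*l^3 + 309*l^2 - 158*l - 480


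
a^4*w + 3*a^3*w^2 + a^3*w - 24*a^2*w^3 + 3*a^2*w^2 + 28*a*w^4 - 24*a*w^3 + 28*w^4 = (a - 2*w)^2*(a + 7*w)*(a*w + w)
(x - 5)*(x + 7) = x^2 + 2*x - 35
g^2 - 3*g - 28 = (g - 7)*(g + 4)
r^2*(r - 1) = r^3 - r^2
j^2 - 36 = (j - 6)*(j + 6)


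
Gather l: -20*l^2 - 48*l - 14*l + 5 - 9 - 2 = -20*l^2 - 62*l - 6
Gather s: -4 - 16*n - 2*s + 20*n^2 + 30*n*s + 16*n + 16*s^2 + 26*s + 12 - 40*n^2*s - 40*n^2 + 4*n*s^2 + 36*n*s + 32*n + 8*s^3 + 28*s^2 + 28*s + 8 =-20*n^2 + 32*n + 8*s^3 + s^2*(4*n + 44) + s*(-40*n^2 + 66*n + 52) + 16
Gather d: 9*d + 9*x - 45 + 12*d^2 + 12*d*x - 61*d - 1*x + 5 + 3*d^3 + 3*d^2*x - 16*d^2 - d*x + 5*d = 3*d^3 + d^2*(3*x - 4) + d*(11*x - 47) + 8*x - 40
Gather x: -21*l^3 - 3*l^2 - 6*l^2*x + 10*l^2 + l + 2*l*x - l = -21*l^3 + 7*l^2 + x*(-6*l^2 + 2*l)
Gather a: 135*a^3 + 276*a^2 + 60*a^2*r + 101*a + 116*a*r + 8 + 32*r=135*a^3 + a^2*(60*r + 276) + a*(116*r + 101) + 32*r + 8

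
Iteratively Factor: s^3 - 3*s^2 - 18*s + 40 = (s - 2)*(s^2 - s - 20) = (s - 2)*(s + 4)*(s - 5)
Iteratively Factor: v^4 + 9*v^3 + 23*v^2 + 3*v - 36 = (v - 1)*(v^3 + 10*v^2 + 33*v + 36) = (v - 1)*(v + 3)*(v^2 + 7*v + 12) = (v - 1)*(v + 3)^2*(v + 4)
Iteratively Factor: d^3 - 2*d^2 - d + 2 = (d + 1)*(d^2 - 3*d + 2) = (d - 2)*(d + 1)*(d - 1)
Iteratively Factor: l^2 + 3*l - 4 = (l + 4)*(l - 1)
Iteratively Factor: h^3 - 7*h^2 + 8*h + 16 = (h + 1)*(h^2 - 8*h + 16) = (h - 4)*(h + 1)*(h - 4)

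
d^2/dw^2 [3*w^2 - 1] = 6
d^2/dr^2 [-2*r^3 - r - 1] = -12*r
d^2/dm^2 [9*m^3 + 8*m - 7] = 54*m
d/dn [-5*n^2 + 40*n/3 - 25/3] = 40/3 - 10*n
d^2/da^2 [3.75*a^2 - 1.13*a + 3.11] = 7.50000000000000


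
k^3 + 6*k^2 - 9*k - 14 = (k - 2)*(k + 1)*(k + 7)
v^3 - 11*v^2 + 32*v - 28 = (v - 7)*(v - 2)^2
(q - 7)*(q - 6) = q^2 - 13*q + 42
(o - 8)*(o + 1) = o^2 - 7*o - 8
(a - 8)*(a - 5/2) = a^2 - 21*a/2 + 20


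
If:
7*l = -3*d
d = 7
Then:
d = 7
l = -3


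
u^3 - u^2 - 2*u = u*(u - 2)*(u + 1)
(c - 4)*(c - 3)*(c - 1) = c^3 - 8*c^2 + 19*c - 12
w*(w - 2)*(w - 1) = w^3 - 3*w^2 + 2*w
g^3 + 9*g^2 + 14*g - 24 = (g - 1)*(g + 4)*(g + 6)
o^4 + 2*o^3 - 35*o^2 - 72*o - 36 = (o - 6)*(o + 1)^2*(o + 6)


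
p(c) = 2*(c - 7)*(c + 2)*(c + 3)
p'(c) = 2*(c - 7)*(c + 2) + 2*(c - 7)*(c + 3) + 2*(c + 2)*(c + 3)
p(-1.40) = -16.13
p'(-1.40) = -35.04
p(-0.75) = -43.59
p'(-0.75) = -48.62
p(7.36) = 69.82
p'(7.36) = 208.14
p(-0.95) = -34.22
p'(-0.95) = -44.98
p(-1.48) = -13.41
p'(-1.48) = -33.02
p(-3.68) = -24.40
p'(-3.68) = 52.69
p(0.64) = -122.23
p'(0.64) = -60.66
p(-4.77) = -115.41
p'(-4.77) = 116.68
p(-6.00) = -312.00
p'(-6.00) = 206.00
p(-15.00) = -6864.00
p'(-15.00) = 1412.00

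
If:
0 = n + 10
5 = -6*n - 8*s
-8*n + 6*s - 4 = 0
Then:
No Solution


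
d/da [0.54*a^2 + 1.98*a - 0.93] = 1.08*a + 1.98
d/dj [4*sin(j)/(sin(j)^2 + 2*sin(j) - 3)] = 4*(cos(j)^2 - 4)*cos(j)/((sin(j) - 1)^2*(sin(j) + 3)^2)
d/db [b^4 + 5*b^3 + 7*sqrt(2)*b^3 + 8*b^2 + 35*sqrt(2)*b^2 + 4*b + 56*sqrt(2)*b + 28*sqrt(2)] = 4*b^3 + 15*b^2 + 21*sqrt(2)*b^2 + 16*b + 70*sqrt(2)*b + 4 + 56*sqrt(2)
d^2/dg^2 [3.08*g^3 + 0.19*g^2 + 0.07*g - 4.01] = 18.48*g + 0.38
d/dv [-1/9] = 0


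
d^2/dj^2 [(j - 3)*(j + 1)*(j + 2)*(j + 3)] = 12*j^2 + 18*j - 14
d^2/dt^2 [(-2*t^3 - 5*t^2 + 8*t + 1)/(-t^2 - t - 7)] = 2*(-25*t^3 - 66*t^2 + 459*t + 307)/(t^6 + 3*t^5 + 24*t^4 + 43*t^3 + 168*t^2 + 147*t + 343)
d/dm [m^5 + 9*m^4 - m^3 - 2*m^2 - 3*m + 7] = 5*m^4 + 36*m^3 - 3*m^2 - 4*m - 3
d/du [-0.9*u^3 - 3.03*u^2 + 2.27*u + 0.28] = -2.7*u^2 - 6.06*u + 2.27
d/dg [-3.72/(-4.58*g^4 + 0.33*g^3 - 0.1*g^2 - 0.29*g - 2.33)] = (-68.1504*g^3 + 3.6828*g^2 - 0.744*g - 1.0788)/(4.58*g^4 - 0.33*g^3 + 0.1*g^2 + 0.29*g + 2.33)^2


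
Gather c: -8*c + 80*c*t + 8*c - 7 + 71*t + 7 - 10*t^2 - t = 80*c*t - 10*t^2 + 70*t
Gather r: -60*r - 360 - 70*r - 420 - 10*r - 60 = -140*r - 840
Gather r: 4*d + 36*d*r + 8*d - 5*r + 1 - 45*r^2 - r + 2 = 12*d - 45*r^2 + r*(36*d - 6) + 3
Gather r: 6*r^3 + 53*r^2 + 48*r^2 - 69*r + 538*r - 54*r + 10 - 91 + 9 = 6*r^3 + 101*r^2 + 415*r - 72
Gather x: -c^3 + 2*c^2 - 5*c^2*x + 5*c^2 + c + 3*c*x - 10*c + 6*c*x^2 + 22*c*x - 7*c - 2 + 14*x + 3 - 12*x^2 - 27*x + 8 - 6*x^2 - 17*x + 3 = -c^3 + 7*c^2 - 16*c + x^2*(6*c - 18) + x*(-5*c^2 + 25*c - 30) + 12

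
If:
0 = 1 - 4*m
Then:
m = 1/4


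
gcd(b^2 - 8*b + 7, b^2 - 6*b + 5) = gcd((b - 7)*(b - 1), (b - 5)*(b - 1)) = b - 1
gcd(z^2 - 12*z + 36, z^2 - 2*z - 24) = z - 6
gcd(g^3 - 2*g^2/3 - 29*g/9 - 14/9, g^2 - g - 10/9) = g + 2/3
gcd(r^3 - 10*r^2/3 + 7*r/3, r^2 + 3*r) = r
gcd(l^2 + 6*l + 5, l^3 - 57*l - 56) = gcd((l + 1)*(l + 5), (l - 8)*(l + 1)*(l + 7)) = l + 1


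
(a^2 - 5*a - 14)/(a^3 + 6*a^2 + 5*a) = (a^2 - 5*a - 14)/(a*(a^2 + 6*a + 5))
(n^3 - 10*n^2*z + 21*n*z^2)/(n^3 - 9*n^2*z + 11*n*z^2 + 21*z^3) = n/(n + z)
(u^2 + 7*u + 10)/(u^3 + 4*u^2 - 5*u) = (u + 2)/(u*(u - 1))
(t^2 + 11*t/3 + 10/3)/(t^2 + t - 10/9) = 3*(t + 2)/(3*t - 2)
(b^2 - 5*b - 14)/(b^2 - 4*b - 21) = (b + 2)/(b + 3)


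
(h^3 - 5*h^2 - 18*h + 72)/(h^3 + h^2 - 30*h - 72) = (h - 3)/(h + 3)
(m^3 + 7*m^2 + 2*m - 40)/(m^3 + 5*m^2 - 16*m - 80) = (m - 2)/(m - 4)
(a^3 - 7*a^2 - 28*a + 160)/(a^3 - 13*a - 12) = (a^2 - 3*a - 40)/(a^2 + 4*a + 3)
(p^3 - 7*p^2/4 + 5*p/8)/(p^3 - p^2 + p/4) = (4*p - 5)/(2*(2*p - 1))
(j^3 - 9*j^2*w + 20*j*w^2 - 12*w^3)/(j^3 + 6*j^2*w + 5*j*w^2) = (j^3 - 9*j^2*w + 20*j*w^2 - 12*w^3)/(j*(j^2 + 6*j*w + 5*w^2))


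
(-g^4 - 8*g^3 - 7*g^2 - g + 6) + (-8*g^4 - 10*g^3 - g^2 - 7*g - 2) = -9*g^4 - 18*g^3 - 8*g^2 - 8*g + 4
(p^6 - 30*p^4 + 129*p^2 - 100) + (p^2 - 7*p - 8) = p^6 - 30*p^4 + 130*p^2 - 7*p - 108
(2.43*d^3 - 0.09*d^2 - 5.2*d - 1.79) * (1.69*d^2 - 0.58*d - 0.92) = 4.1067*d^5 - 1.5615*d^4 - 10.9714*d^3 + 0.0737000000000001*d^2 + 5.8222*d + 1.6468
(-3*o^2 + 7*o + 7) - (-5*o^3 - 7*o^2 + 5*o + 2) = 5*o^3 + 4*o^2 + 2*o + 5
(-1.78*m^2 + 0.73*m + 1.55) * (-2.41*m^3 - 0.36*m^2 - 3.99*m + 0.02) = 4.2898*m^5 - 1.1185*m^4 + 3.1039*m^3 - 3.5063*m^2 - 6.1699*m + 0.031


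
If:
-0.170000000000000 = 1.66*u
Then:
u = -0.10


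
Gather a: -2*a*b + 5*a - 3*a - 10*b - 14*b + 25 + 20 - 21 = a*(2 - 2*b) - 24*b + 24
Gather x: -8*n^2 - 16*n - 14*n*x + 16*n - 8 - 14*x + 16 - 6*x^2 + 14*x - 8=-8*n^2 - 14*n*x - 6*x^2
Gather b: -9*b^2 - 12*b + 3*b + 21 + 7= -9*b^2 - 9*b + 28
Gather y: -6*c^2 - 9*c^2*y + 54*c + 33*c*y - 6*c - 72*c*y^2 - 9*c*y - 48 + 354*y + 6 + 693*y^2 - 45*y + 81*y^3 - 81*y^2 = -6*c^2 + 48*c + 81*y^3 + y^2*(612 - 72*c) + y*(-9*c^2 + 24*c + 309) - 42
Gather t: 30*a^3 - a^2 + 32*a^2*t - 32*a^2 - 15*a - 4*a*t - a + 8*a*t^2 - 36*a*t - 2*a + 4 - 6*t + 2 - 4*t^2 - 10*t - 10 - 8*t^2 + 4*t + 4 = 30*a^3 - 33*a^2 - 18*a + t^2*(8*a - 12) + t*(32*a^2 - 40*a - 12)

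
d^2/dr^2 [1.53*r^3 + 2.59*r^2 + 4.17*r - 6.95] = 9.18*r + 5.18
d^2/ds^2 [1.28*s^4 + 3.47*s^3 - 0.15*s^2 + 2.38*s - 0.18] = 15.36*s^2 + 20.82*s - 0.3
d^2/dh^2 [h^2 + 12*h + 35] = 2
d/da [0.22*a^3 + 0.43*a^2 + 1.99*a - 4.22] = 0.66*a^2 + 0.86*a + 1.99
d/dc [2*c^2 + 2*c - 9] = 4*c + 2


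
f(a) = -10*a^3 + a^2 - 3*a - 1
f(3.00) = -271.00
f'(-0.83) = -25.33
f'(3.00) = -267.00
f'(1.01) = -31.58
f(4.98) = -1226.20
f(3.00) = -271.00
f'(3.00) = -267.00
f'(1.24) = -46.65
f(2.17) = -104.98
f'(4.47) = -593.49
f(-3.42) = 420.97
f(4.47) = -887.58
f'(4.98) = -737.05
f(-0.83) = 7.90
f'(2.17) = -139.93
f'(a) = -30*a^2 + 2*a - 3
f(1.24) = -22.25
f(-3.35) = 396.23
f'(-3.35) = -346.38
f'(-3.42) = -360.73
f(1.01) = -13.31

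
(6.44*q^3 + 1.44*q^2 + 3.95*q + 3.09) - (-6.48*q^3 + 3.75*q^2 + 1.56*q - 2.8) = 12.92*q^3 - 2.31*q^2 + 2.39*q + 5.89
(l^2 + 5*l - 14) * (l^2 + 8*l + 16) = l^4 + 13*l^3 + 42*l^2 - 32*l - 224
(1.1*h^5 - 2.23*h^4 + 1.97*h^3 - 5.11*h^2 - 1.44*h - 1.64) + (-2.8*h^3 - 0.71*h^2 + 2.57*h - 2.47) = 1.1*h^5 - 2.23*h^4 - 0.83*h^3 - 5.82*h^2 + 1.13*h - 4.11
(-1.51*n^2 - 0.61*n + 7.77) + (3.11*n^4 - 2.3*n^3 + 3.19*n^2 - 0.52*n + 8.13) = 3.11*n^4 - 2.3*n^3 + 1.68*n^2 - 1.13*n + 15.9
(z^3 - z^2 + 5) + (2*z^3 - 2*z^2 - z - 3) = 3*z^3 - 3*z^2 - z + 2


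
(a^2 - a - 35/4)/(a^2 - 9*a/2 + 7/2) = (a + 5/2)/(a - 1)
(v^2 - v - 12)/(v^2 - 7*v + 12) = (v + 3)/(v - 3)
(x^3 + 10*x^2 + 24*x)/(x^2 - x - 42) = x*(x + 4)/(x - 7)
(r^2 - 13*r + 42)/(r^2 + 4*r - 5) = (r^2 - 13*r + 42)/(r^2 + 4*r - 5)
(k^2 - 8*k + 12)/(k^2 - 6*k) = (k - 2)/k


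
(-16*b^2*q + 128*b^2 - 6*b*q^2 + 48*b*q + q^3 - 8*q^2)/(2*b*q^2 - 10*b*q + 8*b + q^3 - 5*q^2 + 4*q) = (-8*b*q + 64*b + q^2 - 8*q)/(q^2 - 5*q + 4)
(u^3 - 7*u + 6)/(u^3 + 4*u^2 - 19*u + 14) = (u + 3)/(u + 7)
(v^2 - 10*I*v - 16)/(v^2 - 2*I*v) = (v - 8*I)/v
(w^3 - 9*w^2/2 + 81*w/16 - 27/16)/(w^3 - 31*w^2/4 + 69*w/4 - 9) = (w - 3/4)/(w - 4)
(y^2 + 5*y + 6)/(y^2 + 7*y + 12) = (y + 2)/(y + 4)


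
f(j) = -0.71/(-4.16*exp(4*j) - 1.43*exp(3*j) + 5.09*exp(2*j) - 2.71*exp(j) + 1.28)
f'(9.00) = 0.00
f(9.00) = 0.00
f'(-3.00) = -0.06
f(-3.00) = -0.61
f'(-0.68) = -0.52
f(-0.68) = -0.94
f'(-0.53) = -1.54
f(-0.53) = -1.08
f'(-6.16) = -0.00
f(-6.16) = -0.56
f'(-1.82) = -0.15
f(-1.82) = -0.74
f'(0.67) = -0.05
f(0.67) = 0.01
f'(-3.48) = -0.04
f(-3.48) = -0.59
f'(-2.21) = -0.12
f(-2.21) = -0.68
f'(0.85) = -0.02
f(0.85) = 0.01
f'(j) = -0.71*(16.64*exp(4*j) + 4.29*exp(3*j) - 10.18*exp(2*j) + 2.71*exp(j))/(-4.16*exp(4*j) - 1.43*exp(3*j) + 5.09*exp(2*j) - 2.71*exp(j) + 1.28)^2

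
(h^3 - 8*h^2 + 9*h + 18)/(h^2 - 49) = (h^3 - 8*h^2 + 9*h + 18)/(h^2 - 49)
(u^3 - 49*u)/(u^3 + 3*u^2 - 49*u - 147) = u/(u + 3)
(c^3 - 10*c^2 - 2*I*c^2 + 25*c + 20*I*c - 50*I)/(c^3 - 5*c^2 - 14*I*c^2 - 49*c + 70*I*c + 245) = (c^2 - c*(5 + 2*I) + 10*I)/(c^2 - 14*I*c - 49)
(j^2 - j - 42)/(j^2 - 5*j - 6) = (-j^2 + j + 42)/(-j^2 + 5*j + 6)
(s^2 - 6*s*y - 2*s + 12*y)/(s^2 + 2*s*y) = (s^2 - 6*s*y - 2*s + 12*y)/(s*(s + 2*y))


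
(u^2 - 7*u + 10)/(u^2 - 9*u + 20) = (u - 2)/(u - 4)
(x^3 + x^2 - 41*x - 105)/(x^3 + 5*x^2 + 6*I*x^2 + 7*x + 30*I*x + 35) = (x^2 - 4*x - 21)/(x^2 + 6*I*x + 7)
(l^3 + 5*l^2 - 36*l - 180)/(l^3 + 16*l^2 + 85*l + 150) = (l - 6)/(l + 5)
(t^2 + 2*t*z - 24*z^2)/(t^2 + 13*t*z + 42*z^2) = (t - 4*z)/(t + 7*z)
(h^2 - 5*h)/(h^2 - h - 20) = h/(h + 4)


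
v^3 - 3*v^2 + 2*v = v*(v - 2)*(v - 1)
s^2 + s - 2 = (s - 1)*(s + 2)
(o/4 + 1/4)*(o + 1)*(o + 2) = o^3/4 + o^2 + 5*o/4 + 1/2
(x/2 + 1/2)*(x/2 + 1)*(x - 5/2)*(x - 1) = x^4/4 - x^3/8 - 3*x^2/2 + x/8 + 5/4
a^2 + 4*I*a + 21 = (a - 3*I)*(a + 7*I)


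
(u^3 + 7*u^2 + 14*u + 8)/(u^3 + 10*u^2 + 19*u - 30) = (u^3 + 7*u^2 + 14*u + 8)/(u^3 + 10*u^2 + 19*u - 30)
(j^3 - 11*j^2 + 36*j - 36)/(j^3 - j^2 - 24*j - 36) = (j^2 - 5*j + 6)/(j^2 + 5*j + 6)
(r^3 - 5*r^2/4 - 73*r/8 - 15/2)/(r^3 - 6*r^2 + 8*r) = (8*r^2 + 22*r + 15)/(8*r*(r - 2))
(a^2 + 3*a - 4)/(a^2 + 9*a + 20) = (a - 1)/(a + 5)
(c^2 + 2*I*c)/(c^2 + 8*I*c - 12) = c/(c + 6*I)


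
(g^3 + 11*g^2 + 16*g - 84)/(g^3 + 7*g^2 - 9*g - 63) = (g^2 + 4*g - 12)/(g^2 - 9)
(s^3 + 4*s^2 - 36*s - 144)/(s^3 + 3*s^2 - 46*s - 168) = (s - 6)/(s - 7)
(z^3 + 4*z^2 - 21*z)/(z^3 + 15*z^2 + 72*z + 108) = z*(z^2 + 4*z - 21)/(z^3 + 15*z^2 + 72*z + 108)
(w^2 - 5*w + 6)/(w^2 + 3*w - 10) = (w - 3)/(w + 5)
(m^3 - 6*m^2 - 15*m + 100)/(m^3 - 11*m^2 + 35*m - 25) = (m + 4)/(m - 1)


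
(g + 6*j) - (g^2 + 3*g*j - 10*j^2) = -g^2 - 3*g*j + g + 10*j^2 + 6*j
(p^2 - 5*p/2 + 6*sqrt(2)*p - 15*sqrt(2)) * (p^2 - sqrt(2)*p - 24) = p^4 - 5*p^3/2 + 5*sqrt(2)*p^3 - 36*p^2 - 25*sqrt(2)*p^2/2 - 144*sqrt(2)*p + 90*p + 360*sqrt(2)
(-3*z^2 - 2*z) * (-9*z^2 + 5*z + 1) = 27*z^4 + 3*z^3 - 13*z^2 - 2*z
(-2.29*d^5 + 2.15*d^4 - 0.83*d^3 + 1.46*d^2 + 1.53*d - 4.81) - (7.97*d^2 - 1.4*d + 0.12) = -2.29*d^5 + 2.15*d^4 - 0.83*d^3 - 6.51*d^2 + 2.93*d - 4.93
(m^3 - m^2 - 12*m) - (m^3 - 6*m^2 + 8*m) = 5*m^2 - 20*m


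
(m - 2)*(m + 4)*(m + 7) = m^3 + 9*m^2 + 6*m - 56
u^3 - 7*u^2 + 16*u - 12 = (u - 3)*(u - 2)^2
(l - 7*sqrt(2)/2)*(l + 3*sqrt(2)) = l^2 - sqrt(2)*l/2 - 21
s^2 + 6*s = s*(s + 6)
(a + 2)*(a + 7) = a^2 + 9*a + 14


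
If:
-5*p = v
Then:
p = -v/5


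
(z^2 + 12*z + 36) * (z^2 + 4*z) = z^4 + 16*z^3 + 84*z^2 + 144*z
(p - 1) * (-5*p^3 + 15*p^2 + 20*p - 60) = -5*p^4 + 20*p^3 + 5*p^2 - 80*p + 60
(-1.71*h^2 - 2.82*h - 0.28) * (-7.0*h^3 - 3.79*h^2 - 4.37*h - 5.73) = 11.97*h^5 + 26.2209*h^4 + 20.1205*h^3 + 23.1829*h^2 + 17.3822*h + 1.6044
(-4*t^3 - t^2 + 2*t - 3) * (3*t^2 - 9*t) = -12*t^5 + 33*t^4 + 15*t^3 - 27*t^2 + 27*t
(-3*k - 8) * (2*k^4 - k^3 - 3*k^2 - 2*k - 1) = -6*k^5 - 13*k^4 + 17*k^3 + 30*k^2 + 19*k + 8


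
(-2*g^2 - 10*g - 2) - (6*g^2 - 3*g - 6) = -8*g^2 - 7*g + 4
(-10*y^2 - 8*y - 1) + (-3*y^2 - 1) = -13*y^2 - 8*y - 2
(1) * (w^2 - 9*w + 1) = w^2 - 9*w + 1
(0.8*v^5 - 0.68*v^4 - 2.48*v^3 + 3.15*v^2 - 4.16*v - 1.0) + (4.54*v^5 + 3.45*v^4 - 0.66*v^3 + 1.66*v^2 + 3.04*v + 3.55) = 5.34*v^5 + 2.77*v^4 - 3.14*v^3 + 4.81*v^2 - 1.12*v + 2.55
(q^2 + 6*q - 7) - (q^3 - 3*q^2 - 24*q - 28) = -q^3 + 4*q^2 + 30*q + 21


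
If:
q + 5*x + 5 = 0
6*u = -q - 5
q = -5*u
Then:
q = 25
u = -5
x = -6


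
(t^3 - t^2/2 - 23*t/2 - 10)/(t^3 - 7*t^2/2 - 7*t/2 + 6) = (2*t^2 + 7*t + 5)/(2*t^2 + t - 3)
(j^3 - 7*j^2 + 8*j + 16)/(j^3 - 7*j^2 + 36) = (j^3 - 7*j^2 + 8*j + 16)/(j^3 - 7*j^2 + 36)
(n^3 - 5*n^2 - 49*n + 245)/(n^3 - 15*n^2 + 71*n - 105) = (n + 7)/(n - 3)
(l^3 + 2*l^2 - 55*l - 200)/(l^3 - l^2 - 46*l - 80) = (l + 5)/(l + 2)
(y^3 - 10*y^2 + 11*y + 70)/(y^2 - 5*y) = y - 5 - 14/y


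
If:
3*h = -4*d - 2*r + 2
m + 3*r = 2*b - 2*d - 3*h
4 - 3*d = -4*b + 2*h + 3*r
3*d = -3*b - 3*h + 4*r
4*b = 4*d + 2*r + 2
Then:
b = -71/103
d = -133/103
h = 232/103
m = -635/103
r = 21/103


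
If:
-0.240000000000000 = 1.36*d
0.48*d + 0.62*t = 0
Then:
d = -0.18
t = 0.14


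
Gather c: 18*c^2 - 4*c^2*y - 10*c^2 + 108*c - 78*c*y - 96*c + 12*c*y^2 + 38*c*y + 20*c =c^2*(8 - 4*y) + c*(12*y^2 - 40*y + 32)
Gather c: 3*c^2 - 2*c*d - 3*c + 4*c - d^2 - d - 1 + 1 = 3*c^2 + c*(1 - 2*d) - d^2 - d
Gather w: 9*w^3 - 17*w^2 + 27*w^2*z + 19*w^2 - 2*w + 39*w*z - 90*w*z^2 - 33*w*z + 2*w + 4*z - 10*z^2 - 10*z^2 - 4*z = 9*w^3 + w^2*(27*z + 2) + w*(-90*z^2 + 6*z) - 20*z^2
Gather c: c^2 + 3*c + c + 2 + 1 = c^2 + 4*c + 3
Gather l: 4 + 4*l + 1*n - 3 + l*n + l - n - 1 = l*(n + 5)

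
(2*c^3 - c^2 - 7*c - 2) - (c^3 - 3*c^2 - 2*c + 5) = c^3 + 2*c^2 - 5*c - 7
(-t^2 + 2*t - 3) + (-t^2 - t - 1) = -2*t^2 + t - 4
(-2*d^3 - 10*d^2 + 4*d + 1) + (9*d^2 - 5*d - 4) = -2*d^3 - d^2 - d - 3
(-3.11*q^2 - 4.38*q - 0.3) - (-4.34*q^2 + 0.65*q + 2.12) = 1.23*q^2 - 5.03*q - 2.42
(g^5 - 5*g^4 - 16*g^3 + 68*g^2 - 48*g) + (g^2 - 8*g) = g^5 - 5*g^4 - 16*g^3 + 69*g^2 - 56*g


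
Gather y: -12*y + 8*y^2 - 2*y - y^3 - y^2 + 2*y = -y^3 + 7*y^2 - 12*y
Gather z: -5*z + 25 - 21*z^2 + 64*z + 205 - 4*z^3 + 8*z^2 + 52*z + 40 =-4*z^3 - 13*z^2 + 111*z + 270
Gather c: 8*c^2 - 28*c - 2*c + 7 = 8*c^2 - 30*c + 7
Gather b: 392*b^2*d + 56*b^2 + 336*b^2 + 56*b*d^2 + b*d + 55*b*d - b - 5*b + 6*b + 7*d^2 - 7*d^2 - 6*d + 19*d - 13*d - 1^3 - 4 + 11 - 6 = b^2*(392*d + 392) + b*(56*d^2 + 56*d)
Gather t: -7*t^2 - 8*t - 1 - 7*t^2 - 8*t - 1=-14*t^2 - 16*t - 2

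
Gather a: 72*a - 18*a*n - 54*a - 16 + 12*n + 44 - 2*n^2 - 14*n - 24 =a*(18 - 18*n) - 2*n^2 - 2*n + 4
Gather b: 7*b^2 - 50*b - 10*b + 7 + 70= 7*b^2 - 60*b + 77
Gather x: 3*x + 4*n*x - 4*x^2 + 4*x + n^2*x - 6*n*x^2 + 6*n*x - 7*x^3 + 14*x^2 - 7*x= -7*x^3 + x^2*(10 - 6*n) + x*(n^2 + 10*n)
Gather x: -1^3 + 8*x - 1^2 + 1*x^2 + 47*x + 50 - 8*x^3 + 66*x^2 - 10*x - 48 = -8*x^3 + 67*x^2 + 45*x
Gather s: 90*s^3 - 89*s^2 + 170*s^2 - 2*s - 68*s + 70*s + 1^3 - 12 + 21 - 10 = 90*s^3 + 81*s^2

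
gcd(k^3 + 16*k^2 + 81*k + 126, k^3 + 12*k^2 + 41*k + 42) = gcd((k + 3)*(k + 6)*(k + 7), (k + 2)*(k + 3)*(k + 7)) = k^2 + 10*k + 21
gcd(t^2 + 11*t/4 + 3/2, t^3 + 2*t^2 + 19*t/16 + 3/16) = t + 3/4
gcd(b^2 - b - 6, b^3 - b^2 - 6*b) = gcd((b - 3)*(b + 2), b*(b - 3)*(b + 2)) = b^2 - b - 6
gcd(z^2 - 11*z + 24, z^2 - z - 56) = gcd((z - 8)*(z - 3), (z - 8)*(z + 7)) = z - 8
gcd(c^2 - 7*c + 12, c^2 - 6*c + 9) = c - 3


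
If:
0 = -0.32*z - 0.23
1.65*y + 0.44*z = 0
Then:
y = 0.19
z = -0.72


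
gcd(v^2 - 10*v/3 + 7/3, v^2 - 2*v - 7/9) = v - 7/3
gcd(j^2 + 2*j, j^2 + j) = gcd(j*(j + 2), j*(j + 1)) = j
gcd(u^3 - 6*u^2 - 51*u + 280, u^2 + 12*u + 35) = u + 7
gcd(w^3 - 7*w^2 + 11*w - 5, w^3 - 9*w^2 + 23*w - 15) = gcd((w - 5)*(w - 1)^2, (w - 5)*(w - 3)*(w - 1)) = w^2 - 6*w + 5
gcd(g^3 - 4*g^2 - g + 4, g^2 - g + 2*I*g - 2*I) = g - 1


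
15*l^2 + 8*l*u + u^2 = (3*l + u)*(5*l + u)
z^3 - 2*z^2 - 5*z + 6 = (z - 3)*(z - 1)*(z + 2)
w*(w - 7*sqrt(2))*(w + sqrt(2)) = w^3 - 6*sqrt(2)*w^2 - 14*w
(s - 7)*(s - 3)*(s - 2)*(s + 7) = s^4 - 5*s^3 - 43*s^2 + 245*s - 294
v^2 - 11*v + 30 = (v - 6)*(v - 5)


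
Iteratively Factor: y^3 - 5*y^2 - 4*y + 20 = (y + 2)*(y^2 - 7*y + 10) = (y - 5)*(y + 2)*(y - 2)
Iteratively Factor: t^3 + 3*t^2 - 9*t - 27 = (t + 3)*(t^2 - 9) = (t - 3)*(t + 3)*(t + 3)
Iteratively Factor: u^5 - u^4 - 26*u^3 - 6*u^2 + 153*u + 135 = (u - 3)*(u^4 + 2*u^3 - 20*u^2 - 66*u - 45) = (u - 5)*(u - 3)*(u^3 + 7*u^2 + 15*u + 9) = (u - 5)*(u - 3)*(u + 3)*(u^2 + 4*u + 3) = (u - 5)*(u - 3)*(u + 1)*(u + 3)*(u + 3)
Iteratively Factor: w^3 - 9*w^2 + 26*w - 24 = (w - 2)*(w^2 - 7*w + 12) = (w - 3)*(w - 2)*(w - 4)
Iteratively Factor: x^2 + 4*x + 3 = (x + 1)*(x + 3)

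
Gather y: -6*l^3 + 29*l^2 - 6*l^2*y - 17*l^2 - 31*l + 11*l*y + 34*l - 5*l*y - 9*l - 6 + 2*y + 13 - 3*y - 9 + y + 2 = -6*l^3 + 12*l^2 - 6*l + y*(-6*l^2 + 6*l)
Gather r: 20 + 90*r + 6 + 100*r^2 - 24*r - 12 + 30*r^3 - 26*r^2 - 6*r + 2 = 30*r^3 + 74*r^2 + 60*r + 16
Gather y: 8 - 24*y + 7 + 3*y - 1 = 14 - 21*y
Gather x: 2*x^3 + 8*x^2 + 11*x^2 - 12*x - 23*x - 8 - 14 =2*x^3 + 19*x^2 - 35*x - 22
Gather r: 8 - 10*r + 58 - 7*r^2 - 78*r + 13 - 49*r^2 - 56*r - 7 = -56*r^2 - 144*r + 72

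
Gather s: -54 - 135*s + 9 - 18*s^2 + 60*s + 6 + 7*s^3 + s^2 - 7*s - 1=7*s^3 - 17*s^2 - 82*s - 40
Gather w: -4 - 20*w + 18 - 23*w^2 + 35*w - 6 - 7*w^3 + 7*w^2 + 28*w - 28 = -7*w^3 - 16*w^2 + 43*w - 20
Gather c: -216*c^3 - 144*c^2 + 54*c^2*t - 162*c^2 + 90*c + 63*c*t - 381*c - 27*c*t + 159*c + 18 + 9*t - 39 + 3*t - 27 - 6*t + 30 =-216*c^3 + c^2*(54*t - 306) + c*(36*t - 132) + 6*t - 18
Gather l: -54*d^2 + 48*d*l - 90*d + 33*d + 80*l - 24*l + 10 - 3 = -54*d^2 - 57*d + l*(48*d + 56) + 7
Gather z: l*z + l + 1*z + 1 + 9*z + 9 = l + z*(l + 10) + 10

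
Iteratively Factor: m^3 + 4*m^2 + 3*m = (m + 3)*(m^2 + m) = m*(m + 3)*(m + 1)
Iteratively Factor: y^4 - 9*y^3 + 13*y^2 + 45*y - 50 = (y - 5)*(y^3 - 4*y^2 - 7*y + 10) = (y - 5)*(y - 1)*(y^2 - 3*y - 10) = (y - 5)*(y - 1)*(y + 2)*(y - 5)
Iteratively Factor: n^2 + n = (n + 1)*(n)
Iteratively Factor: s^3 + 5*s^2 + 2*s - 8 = (s + 2)*(s^2 + 3*s - 4) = (s - 1)*(s + 2)*(s + 4)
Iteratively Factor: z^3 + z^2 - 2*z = (z)*(z^2 + z - 2) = z*(z + 2)*(z - 1)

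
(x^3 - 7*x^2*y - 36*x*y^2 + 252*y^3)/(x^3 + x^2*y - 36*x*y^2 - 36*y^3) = (x - 7*y)/(x + y)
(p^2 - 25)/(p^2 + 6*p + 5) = (p - 5)/(p + 1)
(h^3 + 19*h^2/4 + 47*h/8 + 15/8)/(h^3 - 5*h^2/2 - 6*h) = (8*h^3 + 38*h^2 + 47*h + 15)/(4*h*(2*h^2 - 5*h - 12))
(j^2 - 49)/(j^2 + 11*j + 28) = (j - 7)/(j + 4)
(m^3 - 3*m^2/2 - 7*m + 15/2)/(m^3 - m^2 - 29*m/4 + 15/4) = 2*(m - 1)/(2*m - 1)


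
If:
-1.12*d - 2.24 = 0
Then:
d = -2.00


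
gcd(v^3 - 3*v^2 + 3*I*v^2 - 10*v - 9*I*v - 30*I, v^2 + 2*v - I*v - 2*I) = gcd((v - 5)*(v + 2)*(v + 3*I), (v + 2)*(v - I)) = v + 2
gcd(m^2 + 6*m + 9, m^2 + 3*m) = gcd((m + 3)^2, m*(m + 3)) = m + 3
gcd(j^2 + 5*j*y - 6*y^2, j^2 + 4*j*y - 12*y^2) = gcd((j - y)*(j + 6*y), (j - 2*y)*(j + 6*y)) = j + 6*y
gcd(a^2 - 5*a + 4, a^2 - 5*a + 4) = a^2 - 5*a + 4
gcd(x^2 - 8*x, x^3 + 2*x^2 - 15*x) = x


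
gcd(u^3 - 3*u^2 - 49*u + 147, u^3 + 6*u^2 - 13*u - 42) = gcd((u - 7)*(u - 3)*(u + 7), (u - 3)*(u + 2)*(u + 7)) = u^2 + 4*u - 21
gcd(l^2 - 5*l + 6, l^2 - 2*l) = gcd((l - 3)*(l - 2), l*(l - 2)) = l - 2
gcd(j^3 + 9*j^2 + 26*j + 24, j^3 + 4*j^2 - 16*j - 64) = j + 4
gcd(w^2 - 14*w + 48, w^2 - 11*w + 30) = w - 6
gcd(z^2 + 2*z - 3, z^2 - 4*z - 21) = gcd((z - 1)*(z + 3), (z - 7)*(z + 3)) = z + 3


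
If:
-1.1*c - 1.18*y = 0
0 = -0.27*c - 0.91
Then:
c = -3.37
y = 3.14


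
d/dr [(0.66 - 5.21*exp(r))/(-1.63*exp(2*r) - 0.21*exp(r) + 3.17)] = (-8.4923*exp(2*r) + 2.1516*exp(r) - 16.3771)*exp(r)/(2.6569*exp(4*r) + 0.6846*exp(3*r) - 10.2901*exp(2*r) - 1.3314*exp(r) + 10.0489)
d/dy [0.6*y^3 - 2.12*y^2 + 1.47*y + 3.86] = 1.8*y^2 - 4.24*y + 1.47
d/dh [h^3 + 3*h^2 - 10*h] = 3*h^2 + 6*h - 10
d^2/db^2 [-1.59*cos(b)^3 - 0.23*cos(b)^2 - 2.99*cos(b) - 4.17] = 4.1825*cos(b) + 0.46*cos(2*b) + 3.5775*cos(3*b)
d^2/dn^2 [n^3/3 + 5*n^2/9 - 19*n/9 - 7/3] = 2*n + 10/9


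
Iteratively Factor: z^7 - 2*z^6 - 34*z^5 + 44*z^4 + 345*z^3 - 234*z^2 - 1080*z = (z + 3)*(z^6 - 5*z^5 - 19*z^4 + 101*z^3 + 42*z^2 - 360*z) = (z + 2)*(z + 3)*(z^5 - 7*z^4 - 5*z^3 + 111*z^2 - 180*z) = (z - 5)*(z + 2)*(z + 3)*(z^4 - 2*z^3 - 15*z^2 + 36*z) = z*(z - 5)*(z + 2)*(z + 3)*(z^3 - 2*z^2 - 15*z + 36) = z*(z - 5)*(z + 2)*(z + 3)*(z + 4)*(z^2 - 6*z + 9) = z*(z - 5)*(z - 3)*(z + 2)*(z + 3)*(z + 4)*(z - 3)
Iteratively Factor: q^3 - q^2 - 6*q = (q)*(q^2 - q - 6) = q*(q + 2)*(q - 3)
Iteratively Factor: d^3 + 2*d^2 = (d + 2)*(d^2) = d*(d + 2)*(d)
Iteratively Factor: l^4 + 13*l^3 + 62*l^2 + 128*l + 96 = (l + 4)*(l^3 + 9*l^2 + 26*l + 24) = (l + 2)*(l + 4)*(l^2 + 7*l + 12) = (l + 2)*(l + 3)*(l + 4)*(l + 4)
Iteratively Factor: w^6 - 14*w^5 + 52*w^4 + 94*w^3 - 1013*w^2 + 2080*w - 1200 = (w - 5)*(w^5 - 9*w^4 + 7*w^3 + 129*w^2 - 368*w + 240) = (w - 5)*(w - 3)*(w^4 - 6*w^3 - 11*w^2 + 96*w - 80) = (w - 5)*(w - 3)*(w + 4)*(w^3 - 10*w^2 + 29*w - 20) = (w - 5)^2*(w - 3)*(w + 4)*(w^2 - 5*w + 4) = (w - 5)^2*(w - 3)*(w - 1)*(w + 4)*(w - 4)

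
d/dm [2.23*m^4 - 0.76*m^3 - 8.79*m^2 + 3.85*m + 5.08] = 8.92*m^3 - 2.28*m^2 - 17.58*m + 3.85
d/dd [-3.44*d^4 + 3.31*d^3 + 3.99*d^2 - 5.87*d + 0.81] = -13.76*d^3 + 9.93*d^2 + 7.98*d - 5.87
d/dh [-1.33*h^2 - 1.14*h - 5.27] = -2.66*h - 1.14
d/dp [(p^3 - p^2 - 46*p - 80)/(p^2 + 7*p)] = (p^4 + 14*p^3 + 39*p^2 + 160*p + 560)/(p^2*(p^2 + 14*p + 49))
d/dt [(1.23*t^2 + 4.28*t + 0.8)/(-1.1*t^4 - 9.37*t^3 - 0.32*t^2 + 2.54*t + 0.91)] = (2.706*t^5 + 25.6491*t^4 + 83.7272*t^3 + 26.9818*t^2 + 2.7506*t + 1.8628)/(1.21*t^8 + 20.614*t^7 + 88.5009*t^6 + 0.408799999999998*t^5 - 49.4992*t^4 - 18.679*t^3 + 5.8692*t^2 + 4.6228*t + 0.8281)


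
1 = 1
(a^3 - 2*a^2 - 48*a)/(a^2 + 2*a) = (a^2 - 2*a - 48)/(a + 2)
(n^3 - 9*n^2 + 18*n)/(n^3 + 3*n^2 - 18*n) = (n - 6)/(n + 6)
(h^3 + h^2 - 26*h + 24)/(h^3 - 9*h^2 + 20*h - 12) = (h^2 + 2*h - 24)/(h^2 - 8*h + 12)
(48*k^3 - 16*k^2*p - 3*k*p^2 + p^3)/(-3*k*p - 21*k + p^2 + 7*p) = (-16*k^2 + p^2)/(p + 7)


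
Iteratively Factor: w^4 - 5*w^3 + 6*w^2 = (w)*(w^3 - 5*w^2 + 6*w) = w*(w - 3)*(w^2 - 2*w) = w*(w - 3)*(w - 2)*(w)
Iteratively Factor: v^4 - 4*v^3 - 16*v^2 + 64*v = (v)*(v^3 - 4*v^2 - 16*v + 64) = v*(v - 4)*(v^2 - 16) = v*(v - 4)*(v + 4)*(v - 4)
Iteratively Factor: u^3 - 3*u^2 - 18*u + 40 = (u - 2)*(u^2 - u - 20) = (u - 2)*(u + 4)*(u - 5)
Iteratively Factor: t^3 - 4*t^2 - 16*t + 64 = (t - 4)*(t^2 - 16) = (t - 4)*(t + 4)*(t - 4)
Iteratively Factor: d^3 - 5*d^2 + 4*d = (d)*(d^2 - 5*d + 4) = d*(d - 4)*(d - 1)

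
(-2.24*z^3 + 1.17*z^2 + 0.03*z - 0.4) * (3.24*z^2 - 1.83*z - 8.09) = -7.2576*z^5 + 7.89*z^4 + 16.0777*z^3 - 10.8162*z^2 + 0.4893*z + 3.236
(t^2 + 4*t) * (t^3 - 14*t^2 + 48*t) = t^5 - 10*t^4 - 8*t^3 + 192*t^2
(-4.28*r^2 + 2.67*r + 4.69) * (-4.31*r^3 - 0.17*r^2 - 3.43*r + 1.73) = 18.4468*r^5 - 10.7801*r^4 - 5.9874*r^3 - 17.3598*r^2 - 11.4676*r + 8.1137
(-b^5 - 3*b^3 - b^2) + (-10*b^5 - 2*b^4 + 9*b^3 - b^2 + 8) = -11*b^5 - 2*b^4 + 6*b^3 - 2*b^2 + 8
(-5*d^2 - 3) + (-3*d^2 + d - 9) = -8*d^2 + d - 12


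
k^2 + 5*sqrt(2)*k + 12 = (k + 2*sqrt(2))*(k + 3*sqrt(2))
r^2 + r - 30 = (r - 5)*(r + 6)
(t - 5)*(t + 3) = t^2 - 2*t - 15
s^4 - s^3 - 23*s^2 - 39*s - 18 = (s - 6)*(s + 1)^2*(s + 3)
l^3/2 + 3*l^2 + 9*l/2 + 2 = (l/2 + 1/2)*(l + 1)*(l + 4)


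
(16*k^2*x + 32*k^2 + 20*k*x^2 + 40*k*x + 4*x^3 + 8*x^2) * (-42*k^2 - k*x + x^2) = -672*k^4*x - 1344*k^4 - 856*k^3*x^2 - 1712*k^3*x - 172*k^2*x^3 - 344*k^2*x^2 + 16*k*x^4 + 32*k*x^3 + 4*x^5 + 8*x^4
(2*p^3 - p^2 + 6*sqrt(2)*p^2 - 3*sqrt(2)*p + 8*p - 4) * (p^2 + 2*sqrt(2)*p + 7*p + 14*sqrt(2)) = 2*p^5 + 13*p^4 + 10*sqrt(2)*p^4 + 25*p^3 + 65*sqrt(2)*p^3 - 19*sqrt(2)*p^2 + 208*p^2 - 112*p + 104*sqrt(2)*p - 56*sqrt(2)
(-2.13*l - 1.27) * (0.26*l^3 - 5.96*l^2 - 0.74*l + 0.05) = -0.5538*l^4 + 12.3646*l^3 + 9.1454*l^2 + 0.8333*l - 0.0635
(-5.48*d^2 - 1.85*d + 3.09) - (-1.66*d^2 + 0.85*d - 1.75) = -3.82*d^2 - 2.7*d + 4.84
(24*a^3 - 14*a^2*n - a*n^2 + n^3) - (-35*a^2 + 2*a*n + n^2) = 24*a^3 - 14*a^2*n + 35*a^2 - a*n^2 - 2*a*n + n^3 - n^2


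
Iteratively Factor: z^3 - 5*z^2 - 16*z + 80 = (z - 4)*(z^2 - z - 20) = (z - 4)*(z + 4)*(z - 5)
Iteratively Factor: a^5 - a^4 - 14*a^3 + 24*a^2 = (a - 2)*(a^4 + a^3 - 12*a^2) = (a - 2)*(a + 4)*(a^3 - 3*a^2) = (a - 3)*(a - 2)*(a + 4)*(a^2) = a*(a - 3)*(a - 2)*(a + 4)*(a)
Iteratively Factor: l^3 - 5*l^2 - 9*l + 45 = (l - 5)*(l^2 - 9) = (l - 5)*(l - 3)*(l + 3)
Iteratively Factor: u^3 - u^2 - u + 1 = (u - 1)*(u^2 - 1) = (u - 1)^2*(u + 1)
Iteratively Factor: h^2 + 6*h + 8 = (h + 4)*(h + 2)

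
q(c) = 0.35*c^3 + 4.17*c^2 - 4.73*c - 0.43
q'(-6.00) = -16.97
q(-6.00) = 102.47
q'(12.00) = 246.55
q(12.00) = 1148.09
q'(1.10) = 5.71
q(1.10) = -0.12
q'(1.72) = 12.72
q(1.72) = 5.55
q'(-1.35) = -14.08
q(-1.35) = 12.69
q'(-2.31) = -18.39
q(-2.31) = 28.43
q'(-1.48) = -14.77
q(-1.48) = 14.57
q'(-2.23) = -18.11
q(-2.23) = 26.97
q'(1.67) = 12.13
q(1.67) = 4.93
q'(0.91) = 3.73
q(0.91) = -1.02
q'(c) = 1.05*c^2 + 8.34*c - 4.73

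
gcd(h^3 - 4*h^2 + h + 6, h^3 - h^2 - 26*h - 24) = h + 1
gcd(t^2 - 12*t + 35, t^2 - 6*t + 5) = t - 5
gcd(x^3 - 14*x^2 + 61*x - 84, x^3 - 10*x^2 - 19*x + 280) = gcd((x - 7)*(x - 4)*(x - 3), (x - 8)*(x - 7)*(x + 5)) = x - 7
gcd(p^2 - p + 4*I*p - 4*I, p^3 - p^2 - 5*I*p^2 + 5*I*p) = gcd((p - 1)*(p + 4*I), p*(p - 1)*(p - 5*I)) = p - 1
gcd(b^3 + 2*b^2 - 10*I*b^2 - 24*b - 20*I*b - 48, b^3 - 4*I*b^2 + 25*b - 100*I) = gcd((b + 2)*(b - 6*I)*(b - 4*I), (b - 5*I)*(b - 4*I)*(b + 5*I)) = b - 4*I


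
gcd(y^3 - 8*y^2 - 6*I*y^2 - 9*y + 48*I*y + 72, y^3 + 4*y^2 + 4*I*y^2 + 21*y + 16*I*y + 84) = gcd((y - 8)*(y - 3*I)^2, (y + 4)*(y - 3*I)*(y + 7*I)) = y - 3*I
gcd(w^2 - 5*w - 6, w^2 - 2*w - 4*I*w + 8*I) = 1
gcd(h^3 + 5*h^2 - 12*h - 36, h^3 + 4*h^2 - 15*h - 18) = h^2 + 3*h - 18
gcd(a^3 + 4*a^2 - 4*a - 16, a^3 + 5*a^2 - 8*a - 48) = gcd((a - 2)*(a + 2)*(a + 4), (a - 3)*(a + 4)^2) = a + 4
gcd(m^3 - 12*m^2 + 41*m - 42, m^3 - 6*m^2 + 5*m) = 1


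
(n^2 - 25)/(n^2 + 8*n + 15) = (n - 5)/(n + 3)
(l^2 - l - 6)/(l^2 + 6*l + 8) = (l - 3)/(l + 4)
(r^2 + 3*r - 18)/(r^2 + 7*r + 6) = (r - 3)/(r + 1)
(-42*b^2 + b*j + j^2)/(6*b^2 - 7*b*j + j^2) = (-7*b - j)/(b - j)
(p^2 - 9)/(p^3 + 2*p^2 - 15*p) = (p + 3)/(p*(p + 5))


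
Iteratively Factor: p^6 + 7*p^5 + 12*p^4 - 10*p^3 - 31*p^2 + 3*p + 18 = (p + 2)*(p^5 + 5*p^4 + 2*p^3 - 14*p^2 - 3*p + 9) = (p - 1)*(p + 2)*(p^4 + 6*p^3 + 8*p^2 - 6*p - 9) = (p - 1)*(p + 1)*(p + 2)*(p^3 + 5*p^2 + 3*p - 9) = (p - 1)*(p + 1)*(p + 2)*(p + 3)*(p^2 + 2*p - 3) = (p - 1)*(p + 1)*(p + 2)*(p + 3)^2*(p - 1)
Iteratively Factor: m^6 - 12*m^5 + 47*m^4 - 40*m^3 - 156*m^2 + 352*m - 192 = (m - 3)*(m^5 - 9*m^4 + 20*m^3 + 20*m^2 - 96*m + 64) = (m - 3)*(m + 2)*(m^4 - 11*m^3 + 42*m^2 - 64*m + 32) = (m - 3)*(m - 1)*(m + 2)*(m^3 - 10*m^2 + 32*m - 32) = (m - 4)*(m - 3)*(m - 1)*(m + 2)*(m^2 - 6*m + 8) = (m - 4)*(m - 3)*(m - 2)*(m - 1)*(m + 2)*(m - 4)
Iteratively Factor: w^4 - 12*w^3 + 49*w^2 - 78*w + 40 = (w - 1)*(w^3 - 11*w^2 + 38*w - 40) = (w - 5)*(w - 1)*(w^2 - 6*w + 8) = (w - 5)*(w - 4)*(w - 1)*(w - 2)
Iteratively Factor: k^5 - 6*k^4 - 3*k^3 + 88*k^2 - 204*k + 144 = (k + 4)*(k^4 - 10*k^3 + 37*k^2 - 60*k + 36) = (k - 3)*(k + 4)*(k^3 - 7*k^2 + 16*k - 12) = (k - 3)^2*(k + 4)*(k^2 - 4*k + 4) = (k - 3)^2*(k - 2)*(k + 4)*(k - 2)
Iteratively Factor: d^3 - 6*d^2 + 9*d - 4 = (d - 1)*(d^2 - 5*d + 4) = (d - 4)*(d - 1)*(d - 1)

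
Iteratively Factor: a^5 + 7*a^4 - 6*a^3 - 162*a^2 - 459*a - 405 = (a - 5)*(a^4 + 12*a^3 + 54*a^2 + 108*a + 81) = (a - 5)*(a + 3)*(a^3 + 9*a^2 + 27*a + 27) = (a - 5)*(a + 3)^2*(a^2 + 6*a + 9) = (a - 5)*(a + 3)^3*(a + 3)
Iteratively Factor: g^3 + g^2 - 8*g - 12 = (g + 2)*(g^2 - g - 6) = (g - 3)*(g + 2)*(g + 2)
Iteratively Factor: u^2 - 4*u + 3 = (u - 3)*(u - 1)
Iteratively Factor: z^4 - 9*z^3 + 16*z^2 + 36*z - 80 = (z - 5)*(z^3 - 4*z^2 - 4*z + 16) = (z - 5)*(z - 4)*(z^2 - 4) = (z - 5)*(z - 4)*(z + 2)*(z - 2)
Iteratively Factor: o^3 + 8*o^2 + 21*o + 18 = (o + 3)*(o^2 + 5*o + 6) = (o + 3)^2*(o + 2)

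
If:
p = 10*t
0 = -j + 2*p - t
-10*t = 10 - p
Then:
No Solution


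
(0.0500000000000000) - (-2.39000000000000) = 2.44000000000000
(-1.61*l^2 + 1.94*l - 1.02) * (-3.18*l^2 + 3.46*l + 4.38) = 5.1198*l^4 - 11.7398*l^3 + 2.9042*l^2 + 4.968*l - 4.4676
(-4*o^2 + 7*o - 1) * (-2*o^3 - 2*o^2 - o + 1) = 8*o^5 - 6*o^4 - 8*o^3 - 9*o^2 + 8*o - 1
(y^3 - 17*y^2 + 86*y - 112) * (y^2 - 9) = y^5 - 17*y^4 + 77*y^3 + 41*y^2 - 774*y + 1008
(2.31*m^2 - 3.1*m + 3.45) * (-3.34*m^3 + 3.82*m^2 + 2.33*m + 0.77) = -7.7154*m^5 + 19.1782*m^4 - 17.9827*m^3 + 7.7347*m^2 + 5.6515*m + 2.6565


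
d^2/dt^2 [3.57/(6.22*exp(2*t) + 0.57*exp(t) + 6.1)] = (3.57*(12.44*exp(t) + 0.57)*(24.88*exp(t) + 1.14)*exp(t) - (88.8216*exp(t) + 2.0349)*(6.22*exp(2*t) + 0.57*exp(t) + 6.1))*exp(t)/(6.22*exp(2*t) + 0.57*exp(t) + 6.1)^3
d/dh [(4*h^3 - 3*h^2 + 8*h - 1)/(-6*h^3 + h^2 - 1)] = 2*(-7*h^4 + 48*h^3 - 19*h^2 + 4*h - 4)/(36*h^6 - 12*h^5 + h^4 + 12*h^3 - 2*h^2 + 1)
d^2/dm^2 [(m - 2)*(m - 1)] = 2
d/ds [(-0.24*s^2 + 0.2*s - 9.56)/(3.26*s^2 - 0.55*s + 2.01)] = (-0.52*s^2 + 61.3664*s - 4.856)/(10.6276*s^4 - 3.586*s^3 + 13.4077*s^2 - 2.211*s + 4.0401)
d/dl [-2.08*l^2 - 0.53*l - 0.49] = -4.16*l - 0.53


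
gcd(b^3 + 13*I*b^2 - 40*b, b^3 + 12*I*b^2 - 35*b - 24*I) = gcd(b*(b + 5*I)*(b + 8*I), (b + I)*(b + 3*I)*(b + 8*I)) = b + 8*I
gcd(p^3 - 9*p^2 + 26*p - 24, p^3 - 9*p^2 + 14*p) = p - 2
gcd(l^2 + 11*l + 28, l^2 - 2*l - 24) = l + 4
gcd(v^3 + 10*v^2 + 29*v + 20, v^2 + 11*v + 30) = v + 5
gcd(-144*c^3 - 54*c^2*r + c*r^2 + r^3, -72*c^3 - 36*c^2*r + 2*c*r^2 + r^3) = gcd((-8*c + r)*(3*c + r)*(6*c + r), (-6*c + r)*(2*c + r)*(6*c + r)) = 6*c + r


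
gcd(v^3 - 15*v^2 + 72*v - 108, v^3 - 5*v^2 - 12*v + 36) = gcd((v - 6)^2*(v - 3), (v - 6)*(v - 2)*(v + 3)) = v - 6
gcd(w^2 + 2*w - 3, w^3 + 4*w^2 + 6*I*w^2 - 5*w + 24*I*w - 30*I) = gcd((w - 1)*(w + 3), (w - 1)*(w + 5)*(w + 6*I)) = w - 1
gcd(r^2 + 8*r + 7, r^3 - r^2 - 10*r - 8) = r + 1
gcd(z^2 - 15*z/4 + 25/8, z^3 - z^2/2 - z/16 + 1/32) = 1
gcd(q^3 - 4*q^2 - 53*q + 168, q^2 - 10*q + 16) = q - 8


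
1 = 1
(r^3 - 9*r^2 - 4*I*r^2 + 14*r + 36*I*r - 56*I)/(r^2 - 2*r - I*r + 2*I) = (r^2 - r*(7 + 4*I) + 28*I)/(r - I)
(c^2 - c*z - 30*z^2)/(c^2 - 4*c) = (c^2 - c*z - 30*z^2)/(c*(c - 4))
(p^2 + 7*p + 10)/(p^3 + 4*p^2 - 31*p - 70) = (p + 5)/(p^2 + 2*p - 35)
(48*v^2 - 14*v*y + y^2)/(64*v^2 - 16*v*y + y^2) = (-6*v + y)/(-8*v + y)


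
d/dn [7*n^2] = 14*n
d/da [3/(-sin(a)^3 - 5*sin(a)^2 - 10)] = 3*(3*sin(a) + 10)*sin(a)*cos(a)/(sin(a)^3 + 5*sin(a)^2 + 10)^2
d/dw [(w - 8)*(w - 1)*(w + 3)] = 3*w^2 - 12*w - 19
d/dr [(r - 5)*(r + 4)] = 2*r - 1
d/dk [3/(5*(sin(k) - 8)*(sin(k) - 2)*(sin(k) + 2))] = 3*(-3*sin(k)^2 + 16*sin(k) + 4)*cos(k)/(5*(sin(k) - 8)^2*(sin(k) - 2)^2*(sin(k) + 2)^2)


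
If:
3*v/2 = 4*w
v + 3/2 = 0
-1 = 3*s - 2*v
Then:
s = -4/3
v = -3/2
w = -9/16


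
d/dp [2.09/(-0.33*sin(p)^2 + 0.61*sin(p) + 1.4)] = (1.3794*sin(p) - 1.2749)*cos(p)/(-0.33*sin(p)^2 + 0.61*sin(p) + 1.4)^2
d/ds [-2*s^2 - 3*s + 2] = -4*s - 3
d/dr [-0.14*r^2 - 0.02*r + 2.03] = -0.28*r - 0.02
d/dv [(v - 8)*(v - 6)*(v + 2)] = 3*v^2 - 24*v + 20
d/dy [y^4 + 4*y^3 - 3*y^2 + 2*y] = 4*y^3 + 12*y^2 - 6*y + 2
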